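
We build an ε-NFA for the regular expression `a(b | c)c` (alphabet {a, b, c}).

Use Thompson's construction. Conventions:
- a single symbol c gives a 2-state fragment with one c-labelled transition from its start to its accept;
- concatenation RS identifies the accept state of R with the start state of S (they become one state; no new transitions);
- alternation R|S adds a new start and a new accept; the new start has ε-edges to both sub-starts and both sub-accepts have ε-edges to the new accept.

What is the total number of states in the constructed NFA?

Building bottom-up:
Each of the 4 symbol leaves contributes a 2-state fragment.
  b | c → 6 states
  a(b | c)c → 8 states

8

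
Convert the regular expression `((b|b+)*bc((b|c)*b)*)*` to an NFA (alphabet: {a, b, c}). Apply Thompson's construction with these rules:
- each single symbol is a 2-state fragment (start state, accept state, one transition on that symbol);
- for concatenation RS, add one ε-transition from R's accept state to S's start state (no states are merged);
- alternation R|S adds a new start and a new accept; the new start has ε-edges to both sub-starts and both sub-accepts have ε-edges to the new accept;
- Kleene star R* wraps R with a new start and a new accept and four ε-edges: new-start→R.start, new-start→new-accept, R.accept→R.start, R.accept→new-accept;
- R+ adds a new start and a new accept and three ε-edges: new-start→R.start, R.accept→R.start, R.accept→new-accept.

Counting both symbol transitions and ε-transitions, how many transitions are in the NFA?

Recursing over subexpressions:
Each of the 7 symbol leaves contributes 1 transition (1 symbol, 0 ε).
  b+ = 4 transitions (1 symbol, 3 ε)
  b|b+ = 9 transitions (2 symbol, 7 ε)
  (b|b+)* = 13 transitions (2 symbol, 11 ε)
  b|c = 6 transitions (2 symbol, 4 ε)
  (b|c)* = 10 transitions (2 symbol, 8 ε)
  (b|c)*b = 12 transitions (3 symbol, 9 ε)
  ((b|c)*b)* = 16 transitions (3 symbol, 13 ε)
  (b|b+)*bc((b|c)*b)* = 34 transitions (7 symbol, 27 ε)
  ((b|b+)*bc((b|c)*b)*)* = 38 transitions (7 symbol, 31 ε)

38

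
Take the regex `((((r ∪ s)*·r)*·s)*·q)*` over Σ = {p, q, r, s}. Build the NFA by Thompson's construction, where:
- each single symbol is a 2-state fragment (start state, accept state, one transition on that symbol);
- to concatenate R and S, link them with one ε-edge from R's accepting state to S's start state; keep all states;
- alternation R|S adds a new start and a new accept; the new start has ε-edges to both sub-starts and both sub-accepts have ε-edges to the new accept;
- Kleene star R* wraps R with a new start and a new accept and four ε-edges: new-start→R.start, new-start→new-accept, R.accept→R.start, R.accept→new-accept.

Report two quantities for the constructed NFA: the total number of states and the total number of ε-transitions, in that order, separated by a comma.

Building bottom-up:
Each of the 5 symbol leaves contributes 2 states and 0 ε-transitions.
  r ∪ s = 6 states, 4 ε-transitions
  (r ∪ s)* = 8 states, 8 ε-transitions
  (r ∪ s)*·r = 10 states, 9 ε-transitions
  ((r ∪ s)*·r)* = 12 states, 13 ε-transitions
  ((r ∪ s)*·r)*·s = 14 states, 14 ε-transitions
  (((r ∪ s)*·r)*·s)* = 16 states, 18 ε-transitions
  (((r ∪ s)*·r)*·s)*·q = 18 states, 19 ε-transitions
  ((((r ∪ s)*·r)*·s)*·q)* = 20 states, 23 ε-transitions

20, 23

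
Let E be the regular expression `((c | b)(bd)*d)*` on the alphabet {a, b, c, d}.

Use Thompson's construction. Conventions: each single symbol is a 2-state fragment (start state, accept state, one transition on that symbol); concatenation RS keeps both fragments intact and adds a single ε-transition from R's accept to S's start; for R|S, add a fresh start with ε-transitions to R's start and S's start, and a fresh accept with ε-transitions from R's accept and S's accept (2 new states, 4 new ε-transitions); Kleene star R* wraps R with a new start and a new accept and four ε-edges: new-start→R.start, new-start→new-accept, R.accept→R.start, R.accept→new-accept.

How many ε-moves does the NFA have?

15

Per subexpression:
Each of the 5 symbol leaves contributes 0 ε-transitions.
  c | b — 4 ε-transitions
  bd — 1 ε-transition
  (bd)* — 5 ε-transitions
  (c | b)(bd)*d — 11 ε-transitions
  ((c | b)(bd)*d)* — 15 ε-transitions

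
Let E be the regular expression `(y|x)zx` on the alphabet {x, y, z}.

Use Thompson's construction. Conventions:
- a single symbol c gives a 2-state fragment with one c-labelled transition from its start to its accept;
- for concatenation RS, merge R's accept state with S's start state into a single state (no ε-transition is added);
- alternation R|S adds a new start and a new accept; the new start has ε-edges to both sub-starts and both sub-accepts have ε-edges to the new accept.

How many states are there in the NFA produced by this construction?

Recursing over subexpressions:
Each of the 4 symbol leaves contributes a 2-state fragment.
  y|x : 6 states
  (y|x)zx : 8 states

8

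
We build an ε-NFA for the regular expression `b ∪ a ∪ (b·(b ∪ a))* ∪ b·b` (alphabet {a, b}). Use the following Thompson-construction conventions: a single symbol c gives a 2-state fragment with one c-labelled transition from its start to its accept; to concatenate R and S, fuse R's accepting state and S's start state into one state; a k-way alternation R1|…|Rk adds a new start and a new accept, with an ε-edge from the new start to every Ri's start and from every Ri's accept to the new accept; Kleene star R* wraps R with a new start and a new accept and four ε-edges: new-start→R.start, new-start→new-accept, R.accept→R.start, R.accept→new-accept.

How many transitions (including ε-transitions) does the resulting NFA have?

23

Recursing over subexpressions:
Each of the 7 symbol leaves contributes 1 transition (1 symbol, 0 ε).
  b ∪ a : 6 transitions (2 symbol, 4 ε)
  b·(b ∪ a) : 7 transitions (3 symbol, 4 ε)
  (b·(b ∪ a))* : 11 transitions (3 symbol, 8 ε)
  b·b : 2 transitions (2 symbol, 0 ε)
  b ∪ a ∪ (b·(b ∪ a))* ∪ b·b : 23 transitions (7 symbol, 16 ε)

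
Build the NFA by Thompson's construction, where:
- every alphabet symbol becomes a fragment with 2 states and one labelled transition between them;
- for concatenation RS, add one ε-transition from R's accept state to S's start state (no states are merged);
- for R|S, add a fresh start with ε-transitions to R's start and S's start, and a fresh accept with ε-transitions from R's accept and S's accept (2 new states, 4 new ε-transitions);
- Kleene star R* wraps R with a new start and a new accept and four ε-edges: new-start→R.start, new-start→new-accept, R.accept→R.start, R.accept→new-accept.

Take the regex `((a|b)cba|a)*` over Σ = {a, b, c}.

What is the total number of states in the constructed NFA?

18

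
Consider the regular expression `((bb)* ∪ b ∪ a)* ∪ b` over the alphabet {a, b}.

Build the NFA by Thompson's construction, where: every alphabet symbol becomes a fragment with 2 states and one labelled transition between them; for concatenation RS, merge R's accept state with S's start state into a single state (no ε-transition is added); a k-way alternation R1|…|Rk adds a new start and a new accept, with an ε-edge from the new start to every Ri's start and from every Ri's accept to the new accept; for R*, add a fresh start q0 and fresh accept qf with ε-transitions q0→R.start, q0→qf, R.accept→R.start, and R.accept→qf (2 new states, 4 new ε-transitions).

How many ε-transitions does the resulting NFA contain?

Building bottom-up:
Each of the 5 symbol leaves contributes 0 ε-transitions.
  bb : 0 ε-transitions
  (bb)* : 4 ε-transitions
  (bb)* ∪ b ∪ a : 10 ε-transitions
  ((bb)* ∪ b ∪ a)* : 14 ε-transitions
  ((bb)* ∪ b ∪ a)* ∪ b : 18 ε-transitions

18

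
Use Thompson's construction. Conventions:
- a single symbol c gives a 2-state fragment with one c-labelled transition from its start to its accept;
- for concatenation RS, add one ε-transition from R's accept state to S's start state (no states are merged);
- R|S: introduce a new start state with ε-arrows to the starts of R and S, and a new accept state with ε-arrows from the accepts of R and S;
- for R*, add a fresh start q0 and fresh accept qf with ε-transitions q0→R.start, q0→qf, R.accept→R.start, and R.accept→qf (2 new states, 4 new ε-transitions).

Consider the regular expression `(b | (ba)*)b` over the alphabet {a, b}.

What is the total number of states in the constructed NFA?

12

By structural recursion:
Each of the 4 symbol leaves contributes a 2-state fragment.
  ba : 4 states
  (ba)* : 6 states
  b | (ba)* : 10 states
  (b | (ba)*)b : 12 states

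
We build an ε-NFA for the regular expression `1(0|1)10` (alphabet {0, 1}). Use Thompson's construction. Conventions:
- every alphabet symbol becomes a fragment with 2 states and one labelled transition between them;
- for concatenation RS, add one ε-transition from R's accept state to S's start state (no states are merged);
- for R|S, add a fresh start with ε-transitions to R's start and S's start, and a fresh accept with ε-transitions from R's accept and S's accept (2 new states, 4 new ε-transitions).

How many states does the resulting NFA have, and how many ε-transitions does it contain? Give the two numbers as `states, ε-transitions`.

12, 7

Bottom-up over the parse tree:
Each of the 5 symbol leaves contributes 2 states and 0 ε-transitions.
  0|1 = 6 states, 4 ε-transitions
  1(0|1)10 = 12 states, 7 ε-transitions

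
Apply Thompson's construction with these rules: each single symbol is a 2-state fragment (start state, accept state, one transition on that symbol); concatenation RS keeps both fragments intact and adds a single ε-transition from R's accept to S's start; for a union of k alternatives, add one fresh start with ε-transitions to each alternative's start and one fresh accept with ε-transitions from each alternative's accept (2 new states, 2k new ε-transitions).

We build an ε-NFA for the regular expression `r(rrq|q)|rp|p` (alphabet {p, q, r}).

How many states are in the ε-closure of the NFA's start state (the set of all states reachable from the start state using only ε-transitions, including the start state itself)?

4

Let C(F) = |ε-closure(F.start)| within fragment F, and note whether F accepts ε. Symbol fragments have C = 1 and do not accept ε. Then:
  rrq → same as the first factor's closure: C = 1
  rrq|q → new start ε-reaches every alternative's start; none of them accept ε, so the new accept is not reached: C = 1 + 1 + 1 = 3
  r(rrq|q) → C equals the left operand's closure size = 1 (its accept is not ε-reachable, so the closure stops there)
  rp → same as the first factor's closure: C = 1
  r(rrq|q)|rp|p → new start ε-reaches every alternative's start; none of them accept ε, so the new accept is not reached: C = 1 + 1 + 1 + 1 = 4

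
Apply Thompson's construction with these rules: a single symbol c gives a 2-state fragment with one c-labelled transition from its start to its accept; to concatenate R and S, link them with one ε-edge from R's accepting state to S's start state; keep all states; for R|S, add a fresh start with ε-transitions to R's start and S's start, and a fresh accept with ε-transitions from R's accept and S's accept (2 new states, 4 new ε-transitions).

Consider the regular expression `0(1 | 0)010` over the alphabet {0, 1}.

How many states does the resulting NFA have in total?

By structural recursion:
Each of the 6 symbol leaves contributes a 2-state fragment.
  1 | 0 : 6 states
  0(1 | 0)010 : 14 states

14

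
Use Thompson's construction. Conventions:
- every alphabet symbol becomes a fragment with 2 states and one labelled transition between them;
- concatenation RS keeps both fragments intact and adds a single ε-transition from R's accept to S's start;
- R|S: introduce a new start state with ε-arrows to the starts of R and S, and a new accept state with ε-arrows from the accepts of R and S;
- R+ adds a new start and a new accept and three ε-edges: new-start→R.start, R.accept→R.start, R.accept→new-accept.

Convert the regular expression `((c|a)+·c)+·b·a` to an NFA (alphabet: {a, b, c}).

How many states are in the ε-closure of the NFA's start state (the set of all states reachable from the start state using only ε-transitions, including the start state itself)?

Work bottom-up. For each fragment F, track |ε-closure(F.start)| and whether F's accept lies in that closure (i.e. whether F accepts ε). A single-symbol fragment has closure size 1 and does not accept ε.
  c|a — |ε-closure| = 1 + 1 + 1 = 3 (the new accept is not ε-reachable since no branch accepts ε)
  (c|a)+ — |ε-closure| = 1 + 3 = 4 (the body doesn't accept ε, so the new accept is not reached)
  (c|a)+·c — same as the first factor's closure: |ε-closure| = 4
  ((c|a)+·c)+ — new start ε-reaches only the body's start; the new accept needs a symbol first: |ε-closure| = 1 + 4 = 5
  ((c|a)+·c)+·b·a — same as the first factor's closure: |ε-closure| = 5

5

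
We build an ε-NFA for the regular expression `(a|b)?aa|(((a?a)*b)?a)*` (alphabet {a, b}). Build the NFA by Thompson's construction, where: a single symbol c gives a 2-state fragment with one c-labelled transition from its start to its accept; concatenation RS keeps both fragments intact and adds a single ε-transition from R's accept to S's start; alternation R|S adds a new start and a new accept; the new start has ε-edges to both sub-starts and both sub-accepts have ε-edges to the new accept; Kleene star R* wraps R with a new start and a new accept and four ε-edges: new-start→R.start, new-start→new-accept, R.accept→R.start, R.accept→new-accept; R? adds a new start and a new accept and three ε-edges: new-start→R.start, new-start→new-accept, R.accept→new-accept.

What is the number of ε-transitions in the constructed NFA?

30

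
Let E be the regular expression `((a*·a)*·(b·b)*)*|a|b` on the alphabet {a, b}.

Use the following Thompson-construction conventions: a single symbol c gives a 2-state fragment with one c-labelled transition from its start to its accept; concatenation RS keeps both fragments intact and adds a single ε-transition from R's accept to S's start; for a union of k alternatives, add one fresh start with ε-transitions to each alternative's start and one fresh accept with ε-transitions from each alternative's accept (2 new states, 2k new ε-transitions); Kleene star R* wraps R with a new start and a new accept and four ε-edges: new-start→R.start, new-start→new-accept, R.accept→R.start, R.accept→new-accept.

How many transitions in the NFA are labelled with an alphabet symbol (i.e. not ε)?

6

By structural recursion:
Each of the 6 symbol leaves contributes exactly 1 symbol transition.
  a* → 1 symbol transition
  a*·a → 2 symbol transitions
  (a*·a)* → 2 symbol transitions
  b·b → 2 symbol transitions
  (b·b)* → 2 symbol transitions
  (a*·a)*·(b·b)* → 4 symbol transitions
  ((a*·a)*·(b·b)*)* → 4 symbol transitions
  ((a*·a)*·(b·b)*)*|a|b → 6 symbol transitions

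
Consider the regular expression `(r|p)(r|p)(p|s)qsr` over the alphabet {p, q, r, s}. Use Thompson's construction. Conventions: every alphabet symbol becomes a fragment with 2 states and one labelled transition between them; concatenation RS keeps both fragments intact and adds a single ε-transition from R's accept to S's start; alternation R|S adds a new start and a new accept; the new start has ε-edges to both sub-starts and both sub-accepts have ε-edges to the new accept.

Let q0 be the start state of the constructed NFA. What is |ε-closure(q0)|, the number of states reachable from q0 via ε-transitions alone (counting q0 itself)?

Compute the ε-closure size of each fragment's start state recursively; a symbol fragment's start has no outgoing ε-edge, so its closure is just itself (size 1).
  r|p — C = 1 + 1 + 1 = 3 (the new accept is not ε-reachable since no branch accepts ε)
  r|p — new start ε-reaches every alternative's start; none of them accept ε, so the new accept is not reached: C = 1 + 1 + 1 = 3
  p|s — new start ε-reaches every alternative's start; none of them accept ε, so the new accept is not reached: C = 1 + 1 + 1 = 3
  (r|p)(r|p)(p|s)qsr — C equals the left operand's closure size = 3 (its accept is not ε-reachable, so the closure stops there)

3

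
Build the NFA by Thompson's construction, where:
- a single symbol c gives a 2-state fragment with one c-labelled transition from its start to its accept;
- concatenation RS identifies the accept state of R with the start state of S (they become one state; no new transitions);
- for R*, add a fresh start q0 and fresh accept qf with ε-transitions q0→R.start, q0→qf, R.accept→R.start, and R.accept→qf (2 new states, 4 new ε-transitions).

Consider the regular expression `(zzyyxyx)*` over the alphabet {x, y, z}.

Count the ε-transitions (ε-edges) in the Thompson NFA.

By structural recursion:
Each of the 7 symbol leaves contributes 0 ε-transitions.
  zzyyxyx : 0 ε-transitions
  (zzyyxyx)* : 4 ε-transitions

4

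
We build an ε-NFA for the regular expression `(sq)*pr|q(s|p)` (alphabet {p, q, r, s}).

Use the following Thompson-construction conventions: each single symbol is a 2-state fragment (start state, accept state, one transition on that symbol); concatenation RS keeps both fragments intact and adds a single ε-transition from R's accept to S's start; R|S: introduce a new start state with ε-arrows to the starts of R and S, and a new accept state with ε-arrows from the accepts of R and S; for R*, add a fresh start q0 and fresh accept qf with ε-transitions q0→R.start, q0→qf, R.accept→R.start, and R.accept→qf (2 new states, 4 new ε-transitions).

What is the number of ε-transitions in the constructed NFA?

Recursing over subexpressions:
Each of the 7 symbol leaves contributes 0 ε-transitions.
  sq → 1 ε-transition
  (sq)* → 5 ε-transitions
  (sq)*pr → 7 ε-transitions
  s|p → 4 ε-transitions
  q(s|p) → 5 ε-transitions
  (sq)*pr|q(s|p) → 16 ε-transitions

16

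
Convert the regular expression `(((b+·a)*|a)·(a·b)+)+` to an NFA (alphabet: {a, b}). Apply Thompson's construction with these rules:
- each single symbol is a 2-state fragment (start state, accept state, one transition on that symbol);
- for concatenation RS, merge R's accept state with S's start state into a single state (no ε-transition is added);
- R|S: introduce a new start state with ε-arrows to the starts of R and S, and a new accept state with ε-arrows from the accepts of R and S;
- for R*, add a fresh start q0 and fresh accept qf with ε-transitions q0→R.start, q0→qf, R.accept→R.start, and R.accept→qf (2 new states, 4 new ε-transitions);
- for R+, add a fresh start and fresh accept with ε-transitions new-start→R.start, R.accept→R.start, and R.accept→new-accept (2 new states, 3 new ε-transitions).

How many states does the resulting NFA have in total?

17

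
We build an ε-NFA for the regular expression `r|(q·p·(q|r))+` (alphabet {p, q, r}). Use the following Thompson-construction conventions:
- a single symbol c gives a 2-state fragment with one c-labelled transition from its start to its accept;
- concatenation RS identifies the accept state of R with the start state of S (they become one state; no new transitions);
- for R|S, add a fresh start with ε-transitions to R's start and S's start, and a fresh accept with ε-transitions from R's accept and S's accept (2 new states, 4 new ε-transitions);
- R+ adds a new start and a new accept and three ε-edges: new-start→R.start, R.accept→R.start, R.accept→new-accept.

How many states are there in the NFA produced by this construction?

Recursing over subexpressions:
Each of the 5 symbol leaves contributes a 2-state fragment.
  q|r = 6 states
  q·p·(q|r) = 8 states
  (q·p·(q|r))+ = 10 states
  r|(q·p·(q|r))+ = 14 states

14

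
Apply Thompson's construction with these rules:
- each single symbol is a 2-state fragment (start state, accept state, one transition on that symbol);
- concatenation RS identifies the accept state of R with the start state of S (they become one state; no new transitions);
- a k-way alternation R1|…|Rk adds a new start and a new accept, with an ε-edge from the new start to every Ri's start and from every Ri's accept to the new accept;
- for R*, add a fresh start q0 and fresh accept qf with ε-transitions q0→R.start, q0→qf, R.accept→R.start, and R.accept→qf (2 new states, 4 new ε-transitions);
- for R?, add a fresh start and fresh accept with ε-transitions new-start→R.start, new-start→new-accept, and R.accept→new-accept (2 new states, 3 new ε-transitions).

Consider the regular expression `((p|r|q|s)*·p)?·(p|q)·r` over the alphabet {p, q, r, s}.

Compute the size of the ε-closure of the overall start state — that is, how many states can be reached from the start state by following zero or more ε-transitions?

11

Let C(F) = |ε-closure(F.start)| within fragment F, and note whether F accepts ε. Symbol fragments have C = 1 and do not accept ε. Then:
  p|r|q|s : C = 1 + 1 + 1 + 1 + 1 = 5 (the new accept is not ε-reachable since no branch accepts ε)
  (p|r|q|s)* : new start has ε-edges to the inner start and to the new accept, so C = 2 + 5 = 7
  (p|r|q|s)*·p : C = 7 + (1−1) = 7 (closure spills across the concat boundary because the left factor accepts ε)
  ((p|r|q|s)*·p)? : new start has ε-edges to the inner start and to the new accept, so C = 2 + 7 = 9
  p|q : C = 1 + 1 + 1 = 3 (the new accept is not ε-reachable since no branch accepts ε)
  ((p|r|q|s)*·p)?·(p|q)·r : C = 9 + (3−1) = 11 (closure spills across the concat boundary because the left factor accepts ε)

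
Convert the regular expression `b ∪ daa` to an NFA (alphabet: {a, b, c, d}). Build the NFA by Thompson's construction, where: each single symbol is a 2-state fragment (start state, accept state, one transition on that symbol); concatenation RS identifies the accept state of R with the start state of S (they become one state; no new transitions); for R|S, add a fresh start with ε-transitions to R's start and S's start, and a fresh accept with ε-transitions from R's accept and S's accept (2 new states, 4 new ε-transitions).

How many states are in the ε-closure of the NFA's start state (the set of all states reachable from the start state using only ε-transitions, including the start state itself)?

3

Work bottom-up. For each fragment F, track |ε-closure(F.start)| and whether F's accept lies in that closure (i.e. whether F accepts ε). A single-symbol fragment has closure size 1 and does not accept ε.
  daa : |ε-closure| equals the left operand's closure size = 1 (its accept is not ε-reachable, so the closure stops there)
  b ∪ daa : |ε-closure| = 1 + 1 + 1 = 3 (the new accept is not ε-reachable since no branch accepts ε)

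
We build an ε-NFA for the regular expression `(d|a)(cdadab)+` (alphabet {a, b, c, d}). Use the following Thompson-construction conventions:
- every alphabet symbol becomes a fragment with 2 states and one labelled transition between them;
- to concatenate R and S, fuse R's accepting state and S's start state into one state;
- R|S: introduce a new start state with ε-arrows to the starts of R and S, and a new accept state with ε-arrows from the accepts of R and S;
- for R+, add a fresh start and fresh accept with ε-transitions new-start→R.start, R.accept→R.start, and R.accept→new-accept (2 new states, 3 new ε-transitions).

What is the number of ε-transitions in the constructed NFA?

7

By structural recursion:
Each of the 8 symbol leaves contributes 0 ε-transitions.
  d|a → 4 ε-transitions
  cdadab → 0 ε-transitions
  (cdadab)+ → 3 ε-transitions
  (d|a)(cdadab)+ → 7 ε-transitions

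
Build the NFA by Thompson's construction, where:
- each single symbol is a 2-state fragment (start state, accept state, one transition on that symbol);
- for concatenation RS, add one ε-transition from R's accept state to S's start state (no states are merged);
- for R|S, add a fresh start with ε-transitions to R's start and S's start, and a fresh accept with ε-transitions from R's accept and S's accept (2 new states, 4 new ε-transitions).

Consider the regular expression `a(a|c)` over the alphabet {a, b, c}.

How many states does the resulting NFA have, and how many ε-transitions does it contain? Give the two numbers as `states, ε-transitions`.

Bottom-up over the parse tree:
Each of the 3 symbol leaves contributes 2 states and 0 ε-transitions.
  a|c : 6 states, 4 ε-transitions
  a(a|c) : 8 states, 5 ε-transitions

8, 5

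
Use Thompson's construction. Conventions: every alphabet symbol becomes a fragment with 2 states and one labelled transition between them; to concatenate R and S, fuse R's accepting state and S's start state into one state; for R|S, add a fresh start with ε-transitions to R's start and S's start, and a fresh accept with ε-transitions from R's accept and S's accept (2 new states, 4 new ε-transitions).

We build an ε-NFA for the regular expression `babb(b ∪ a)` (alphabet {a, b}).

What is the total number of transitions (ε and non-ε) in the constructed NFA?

By structural recursion:
Each of the 6 symbol leaves contributes 1 transition (1 symbol, 0 ε).
  b ∪ a = 6 transitions (2 symbol, 4 ε)
  babb(b ∪ a) = 10 transitions (6 symbol, 4 ε)

10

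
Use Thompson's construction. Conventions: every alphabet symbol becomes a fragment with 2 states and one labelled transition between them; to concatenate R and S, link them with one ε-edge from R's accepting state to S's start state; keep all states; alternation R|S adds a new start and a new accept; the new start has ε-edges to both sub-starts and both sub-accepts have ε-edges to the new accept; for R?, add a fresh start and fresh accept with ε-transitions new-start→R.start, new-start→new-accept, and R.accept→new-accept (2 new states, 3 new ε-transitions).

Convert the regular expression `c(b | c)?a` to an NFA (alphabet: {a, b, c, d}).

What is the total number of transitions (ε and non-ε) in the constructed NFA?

By structural recursion:
Each of the 4 symbol leaves contributes 1 transition (1 symbol, 0 ε).
  b | c = 6 transitions (2 symbol, 4 ε)
  (b | c)? = 9 transitions (2 symbol, 7 ε)
  c(b | c)?a = 13 transitions (4 symbol, 9 ε)

13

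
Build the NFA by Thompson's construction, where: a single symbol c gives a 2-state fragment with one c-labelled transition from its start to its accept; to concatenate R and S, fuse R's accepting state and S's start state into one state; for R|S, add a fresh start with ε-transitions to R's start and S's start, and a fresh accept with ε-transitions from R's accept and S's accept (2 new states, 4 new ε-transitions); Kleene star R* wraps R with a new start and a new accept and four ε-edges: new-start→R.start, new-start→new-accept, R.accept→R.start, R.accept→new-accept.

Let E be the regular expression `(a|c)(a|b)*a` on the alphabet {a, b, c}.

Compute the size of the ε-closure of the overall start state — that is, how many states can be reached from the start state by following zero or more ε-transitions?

3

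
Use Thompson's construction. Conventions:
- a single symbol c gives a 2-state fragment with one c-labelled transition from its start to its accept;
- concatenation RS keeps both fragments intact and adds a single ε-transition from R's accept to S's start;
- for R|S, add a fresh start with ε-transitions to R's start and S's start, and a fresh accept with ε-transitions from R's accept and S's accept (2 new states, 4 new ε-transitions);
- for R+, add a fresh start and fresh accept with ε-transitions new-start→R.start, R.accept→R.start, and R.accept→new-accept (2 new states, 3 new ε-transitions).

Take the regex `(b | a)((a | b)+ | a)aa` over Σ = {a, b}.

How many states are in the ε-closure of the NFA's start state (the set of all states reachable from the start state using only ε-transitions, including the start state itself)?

3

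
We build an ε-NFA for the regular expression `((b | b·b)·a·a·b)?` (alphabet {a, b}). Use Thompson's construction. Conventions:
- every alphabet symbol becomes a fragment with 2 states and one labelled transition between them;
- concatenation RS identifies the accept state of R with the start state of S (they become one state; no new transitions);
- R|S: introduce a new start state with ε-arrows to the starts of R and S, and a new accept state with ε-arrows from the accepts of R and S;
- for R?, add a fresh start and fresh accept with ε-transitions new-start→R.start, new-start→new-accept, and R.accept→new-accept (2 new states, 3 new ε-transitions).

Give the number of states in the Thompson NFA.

Building bottom-up:
Each of the 6 symbol leaves contributes a 2-state fragment.
  b·b — 3 states
  b | b·b — 7 states
  (b | b·b)·a·a·b — 10 states
  ((b | b·b)·a·a·b)? — 12 states

12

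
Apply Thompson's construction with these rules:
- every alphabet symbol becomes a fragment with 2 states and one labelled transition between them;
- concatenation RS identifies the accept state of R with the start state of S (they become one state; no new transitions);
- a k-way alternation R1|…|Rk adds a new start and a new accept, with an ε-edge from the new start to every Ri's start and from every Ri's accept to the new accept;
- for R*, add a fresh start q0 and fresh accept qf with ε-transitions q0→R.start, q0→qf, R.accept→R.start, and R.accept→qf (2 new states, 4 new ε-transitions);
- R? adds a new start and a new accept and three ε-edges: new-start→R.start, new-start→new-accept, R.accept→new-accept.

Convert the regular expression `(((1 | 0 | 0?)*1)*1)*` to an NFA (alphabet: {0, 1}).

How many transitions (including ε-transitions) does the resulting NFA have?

26

By structural recursion:
Each of the 5 symbol leaves contributes 1 transition (1 symbol, 0 ε).
  0? = 4 transitions (1 symbol, 3 ε)
  1 | 0 | 0? = 12 transitions (3 symbol, 9 ε)
  (1 | 0 | 0?)* = 16 transitions (3 symbol, 13 ε)
  (1 | 0 | 0?)*1 = 17 transitions (4 symbol, 13 ε)
  ((1 | 0 | 0?)*1)* = 21 transitions (4 symbol, 17 ε)
  ((1 | 0 | 0?)*1)*1 = 22 transitions (5 symbol, 17 ε)
  (((1 | 0 | 0?)*1)*1)* = 26 transitions (5 symbol, 21 ε)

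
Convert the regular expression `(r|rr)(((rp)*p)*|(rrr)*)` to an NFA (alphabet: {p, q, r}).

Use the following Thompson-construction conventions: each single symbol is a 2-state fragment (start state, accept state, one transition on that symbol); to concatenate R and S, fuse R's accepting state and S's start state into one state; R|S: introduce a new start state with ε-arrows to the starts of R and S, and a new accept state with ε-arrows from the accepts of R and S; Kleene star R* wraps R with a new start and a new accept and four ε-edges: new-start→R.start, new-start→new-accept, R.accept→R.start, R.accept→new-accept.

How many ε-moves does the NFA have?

20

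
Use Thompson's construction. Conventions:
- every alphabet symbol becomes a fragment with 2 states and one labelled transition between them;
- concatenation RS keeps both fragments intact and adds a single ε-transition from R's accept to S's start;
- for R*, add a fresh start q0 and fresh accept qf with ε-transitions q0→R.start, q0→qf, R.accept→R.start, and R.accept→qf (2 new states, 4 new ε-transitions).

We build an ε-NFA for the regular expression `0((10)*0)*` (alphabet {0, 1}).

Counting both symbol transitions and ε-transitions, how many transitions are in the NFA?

15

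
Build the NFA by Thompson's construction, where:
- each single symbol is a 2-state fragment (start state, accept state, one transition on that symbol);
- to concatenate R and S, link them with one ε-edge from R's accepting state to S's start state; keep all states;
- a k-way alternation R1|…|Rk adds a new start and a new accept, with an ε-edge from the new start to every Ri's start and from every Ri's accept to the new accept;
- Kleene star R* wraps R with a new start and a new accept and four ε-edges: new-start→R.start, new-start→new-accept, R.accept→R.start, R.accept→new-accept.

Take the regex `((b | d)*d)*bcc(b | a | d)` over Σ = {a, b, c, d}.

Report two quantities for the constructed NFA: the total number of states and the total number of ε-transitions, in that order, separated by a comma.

Building bottom-up:
Each of the 9 symbol leaves contributes 2 states and 0 ε-transitions.
  b | d → 6 states, 4 ε-transitions
  (b | d)* → 8 states, 8 ε-transitions
  (b | d)*d → 10 states, 9 ε-transitions
  ((b | d)*d)* → 12 states, 13 ε-transitions
  b | a | d → 8 states, 6 ε-transitions
  ((b | d)*d)*bcc(b | a | d) → 26 states, 23 ε-transitions

26, 23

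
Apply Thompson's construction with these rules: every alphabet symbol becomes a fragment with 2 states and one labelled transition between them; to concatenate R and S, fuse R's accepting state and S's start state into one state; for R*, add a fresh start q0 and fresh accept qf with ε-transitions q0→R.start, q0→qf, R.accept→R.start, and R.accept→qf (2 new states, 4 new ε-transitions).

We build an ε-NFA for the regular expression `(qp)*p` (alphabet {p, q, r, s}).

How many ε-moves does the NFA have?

4

Building bottom-up:
Each of the 3 symbol leaves contributes 0 ε-transitions.
  qp → 0 ε-transitions
  (qp)* → 4 ε-transitions
  (qp)*p → 4 ε-transitions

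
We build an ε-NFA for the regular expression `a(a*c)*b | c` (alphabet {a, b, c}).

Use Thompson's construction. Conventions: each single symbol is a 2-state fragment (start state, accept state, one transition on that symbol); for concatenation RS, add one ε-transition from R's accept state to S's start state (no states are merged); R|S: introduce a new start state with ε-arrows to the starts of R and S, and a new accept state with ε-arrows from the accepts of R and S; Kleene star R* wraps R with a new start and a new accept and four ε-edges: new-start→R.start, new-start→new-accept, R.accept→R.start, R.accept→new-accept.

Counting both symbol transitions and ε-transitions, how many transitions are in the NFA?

20

Recursing over subexpressions:
Each of the 5 symbol leaves contributes 1 transition (1 symbol, 0 ε).
  a* = 5 transitions (1 symbol, 4 ε)
  a*c = 7 transitions (2 symbol, 5 ε)
  (a*c)* = 11 transitions (2 symbol, 9 ε)
  a(a*c)*b = 15 transitions (4 symbol, 11 ε)
  a(a*c)*b | c = 20 transitions (5 symbol, 15 ε)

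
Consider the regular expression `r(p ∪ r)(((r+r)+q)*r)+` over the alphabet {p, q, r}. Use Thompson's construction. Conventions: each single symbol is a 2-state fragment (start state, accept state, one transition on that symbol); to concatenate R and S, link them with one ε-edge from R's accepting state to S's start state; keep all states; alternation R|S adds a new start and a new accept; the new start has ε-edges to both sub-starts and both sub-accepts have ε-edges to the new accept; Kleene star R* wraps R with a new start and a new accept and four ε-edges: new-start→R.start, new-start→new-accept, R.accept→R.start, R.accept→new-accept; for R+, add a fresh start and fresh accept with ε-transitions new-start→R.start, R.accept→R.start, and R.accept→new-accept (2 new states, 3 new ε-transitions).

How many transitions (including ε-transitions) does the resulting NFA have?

By structural recursion:
Each of the 7 symbol leaves contributes 1 transition (1 symbol, 0 ε).
  p ∪ r = 6 transitions (2 symbol, 4 ε)
  r+ = 4 transitions (1 symbol, 3 ε)
  r+r = 6 transitions (2 symbol, 4 ε)
  (r+r)+ = 9 transitions (2 symbol, 7 ε)
  (r+r)+q = 11 transitions (3 symbol, 8 ε)
  ((r+r)+q)* = 15 transitions (3 symbol, 12 ε)
  ((r+r)+q)*r = 17 transitions (4 symbol, 13 ε)
  (((r+r)+q)*r)+ = 20 transitions (4 symbol, 16 ε)
  r(p ∪ r)(((r+r)+q)*r)+ = 29 transitions (7 symbol, 22 ε)

29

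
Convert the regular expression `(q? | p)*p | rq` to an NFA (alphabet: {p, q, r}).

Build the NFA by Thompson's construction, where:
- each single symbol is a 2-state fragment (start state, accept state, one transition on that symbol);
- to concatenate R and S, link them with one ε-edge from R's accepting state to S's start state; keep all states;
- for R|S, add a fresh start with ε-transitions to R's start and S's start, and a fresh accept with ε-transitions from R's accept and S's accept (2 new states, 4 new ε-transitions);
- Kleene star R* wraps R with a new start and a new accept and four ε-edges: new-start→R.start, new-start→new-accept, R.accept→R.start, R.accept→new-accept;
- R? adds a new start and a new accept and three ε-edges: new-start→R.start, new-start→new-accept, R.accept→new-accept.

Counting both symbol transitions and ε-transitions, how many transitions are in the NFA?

22

Bottom-up over the parse tree:
Each of the 5 symbol leaves contributes 1 transition (1 symbol, 0 ε).
  q? : 4 transitions (1 symbol, 3 ε)
  q? | p : 9 transitions (2 symbol, 7 ε)
  (q? | p)* : 13 transitions (2 symbol, 11 ε)
  (q? | p)*p : 15 transitions (3 symbol, 12 ε)
  rq : 3 transitions (2 symbol, 1 ε)
  (q? | p)*p | rq : 22 transitions (5 symbol, 17 ε)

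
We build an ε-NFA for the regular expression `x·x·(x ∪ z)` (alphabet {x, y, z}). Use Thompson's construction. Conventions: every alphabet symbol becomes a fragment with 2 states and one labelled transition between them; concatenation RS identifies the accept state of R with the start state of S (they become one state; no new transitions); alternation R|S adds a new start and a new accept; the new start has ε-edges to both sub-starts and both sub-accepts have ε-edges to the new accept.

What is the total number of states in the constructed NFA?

Recursing over subexpressions:
Each of the 4 symbol leaves contributes a 2-state fragment.
  x ∪ z = 6 states
  x·x·(x ∪ z) = 8 states

8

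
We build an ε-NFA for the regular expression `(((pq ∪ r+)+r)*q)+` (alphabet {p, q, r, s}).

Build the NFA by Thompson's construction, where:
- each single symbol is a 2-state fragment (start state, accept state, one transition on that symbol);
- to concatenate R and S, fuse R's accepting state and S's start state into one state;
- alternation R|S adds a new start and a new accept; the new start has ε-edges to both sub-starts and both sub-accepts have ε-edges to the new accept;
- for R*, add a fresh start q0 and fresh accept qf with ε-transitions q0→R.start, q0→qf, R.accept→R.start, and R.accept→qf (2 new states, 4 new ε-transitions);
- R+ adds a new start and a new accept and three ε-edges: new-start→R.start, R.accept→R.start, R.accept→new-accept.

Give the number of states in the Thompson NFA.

17

Recursing over subexpressions:
Each of the 5 symbol leaves contributes a 2-state fragment.
  pq → 3 states
  r+ → 4 states
  pq ∪ r+ → 9 states
  (pq ∪ r+)+ → 11 states
  (pq ∪ r+)+r → 12 states
  ((pq ∪ r+)+r)* → 14 states
  ((pq ∪ r+)+r)*q → 15 states
  (((pq ∪ r+)+r)*q)+ → 17 states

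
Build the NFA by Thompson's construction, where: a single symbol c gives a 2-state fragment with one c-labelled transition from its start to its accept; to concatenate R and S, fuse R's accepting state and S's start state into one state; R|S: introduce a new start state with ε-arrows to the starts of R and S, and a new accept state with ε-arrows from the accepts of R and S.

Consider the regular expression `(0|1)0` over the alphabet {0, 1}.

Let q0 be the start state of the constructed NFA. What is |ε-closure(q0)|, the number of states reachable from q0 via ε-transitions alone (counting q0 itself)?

3

Compute the ε-closure size of each fragment's start state recursively; a symbol fragment's start has no outgoing ε-edge, so its closure is just itself (size 1).
  0|1 → |ε-closure| = 1 + 1 + 1 = 3 (the new accept is not ε-reachable since no branch accepts ε)
  (0|1)0 → |ε-closure| equals the left operand's closure size = 3 (its accept is not ε-reachable, so the closure stops there)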